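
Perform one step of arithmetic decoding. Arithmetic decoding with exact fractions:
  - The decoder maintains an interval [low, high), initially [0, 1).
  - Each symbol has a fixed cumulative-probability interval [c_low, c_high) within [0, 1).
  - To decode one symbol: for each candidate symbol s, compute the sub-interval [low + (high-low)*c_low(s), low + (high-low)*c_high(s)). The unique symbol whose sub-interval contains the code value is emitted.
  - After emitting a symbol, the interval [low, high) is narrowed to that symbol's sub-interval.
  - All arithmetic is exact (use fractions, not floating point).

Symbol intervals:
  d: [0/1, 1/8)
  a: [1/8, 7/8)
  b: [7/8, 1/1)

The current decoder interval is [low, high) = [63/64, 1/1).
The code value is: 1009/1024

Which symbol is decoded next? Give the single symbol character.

Answer: d

Derivation:
Interval width = high − low = 1/1 − 63/64 = 1/64
Scaled code = (code − low) / width = (1009/1024 − 63/64) / 1/64 = 1/16
  d: [0/1, 1/8) ← scaled code falls here ✓
  a: [1/8, 7/8) 
  b: [7/8, 1/1) 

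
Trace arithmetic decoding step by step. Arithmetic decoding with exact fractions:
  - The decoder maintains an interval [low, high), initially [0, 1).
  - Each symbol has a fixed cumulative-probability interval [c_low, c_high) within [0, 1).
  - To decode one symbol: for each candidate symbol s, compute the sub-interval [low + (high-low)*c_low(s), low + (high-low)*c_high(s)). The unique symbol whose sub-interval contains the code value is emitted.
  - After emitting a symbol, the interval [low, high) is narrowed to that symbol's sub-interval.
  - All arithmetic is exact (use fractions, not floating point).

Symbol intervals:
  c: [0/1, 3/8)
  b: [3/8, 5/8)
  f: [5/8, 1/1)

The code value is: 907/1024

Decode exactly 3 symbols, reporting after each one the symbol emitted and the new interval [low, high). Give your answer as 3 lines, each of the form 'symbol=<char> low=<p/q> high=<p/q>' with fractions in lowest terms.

Answer: symbol=f low=5/8 high=1/1
symbol=f low=55/64 high=1/1
symbol=c low=55/64 high=467/512

Derivation:
Step 1: interval [0/1, 1/1), width = 1/1 - 0/1 = 1/1
  'c': [0/1 + 1/1*0/1, 0/1 + 1/1*3/8) = [0/1, 3/8)
  'b': [0/1 + 1/1*3/8, 0/1 + 1/1*5/8) = [3/8, 5/8)
  'f': [0/1 + 1/1*5/8, 0/1 + 1/1*1/1) = [5/8, 1/1) <- contains code 907/1024
  emit 'f', narrow to [5/8, 1/1)
Step 2: interval [5/8, 1/1), width = 1/1 - 5/8 = 3/8
  'c': [5/8 + 3/8*0/1, 5/8 + 3/8*3/8) = [5/8, 49/64)
  'b': [5/8 + 3/8*3/8, 5/8 + 3/8*5/8) = [49/64, 55/64)
  'f': [5/8 + 3/8*5/8, 5/8 + 3/8*1/1) = [55/64, 1/1) <- contains code 907/1024
  emit 'f', narrow to [55/64, 1/1)
Step 3: interval [55/64, 1/1), width = 1/1 - 55/64 = 9/64
  'c': [55/64 + 9/64*0/1, 55/64 + 9/64*3/8) = [55/64, 467/512) <- contains code 907/1024
  'b': [55/64 + 9/64*3/8, 55/64 + 9/64*5/8) = [467/512, 485/512)
  'f': [55/64 + 9/64*5/8, 55/64 + 9/64*1/1) = [485/512, 1/1)
  emit 'c', narrow to [55/64, 467/512)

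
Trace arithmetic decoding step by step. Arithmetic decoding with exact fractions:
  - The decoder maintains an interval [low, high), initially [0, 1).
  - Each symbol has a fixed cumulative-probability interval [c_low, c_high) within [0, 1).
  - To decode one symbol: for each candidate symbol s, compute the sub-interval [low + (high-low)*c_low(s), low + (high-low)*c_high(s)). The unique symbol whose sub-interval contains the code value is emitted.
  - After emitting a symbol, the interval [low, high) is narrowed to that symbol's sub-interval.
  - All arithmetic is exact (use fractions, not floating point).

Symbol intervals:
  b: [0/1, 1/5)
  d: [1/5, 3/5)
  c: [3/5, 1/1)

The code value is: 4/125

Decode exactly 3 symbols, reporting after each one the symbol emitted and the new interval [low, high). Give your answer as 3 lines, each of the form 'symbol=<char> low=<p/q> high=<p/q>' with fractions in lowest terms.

Step 1: interval [0/1, 1/1), width = 1/1 - 0/1 = 1/1
  'b': [0/1 + 1/1*0/1, 0/1 + 1/1*1/5) = [0/1, 1/5) <- contains code 4/125
  'd': [0/1 + 1/1*1/5, 0/1 + 1/1*3/5) = [1/5, 3/5)
  'c': [0/1 + 1/1*3/5, 0/1 + 1/1*1/1) = [3/5, 1/1)
  emit 'b', narrow to [0/1, 1/5)
Step 2: interval [0/1, 1/5), width = 1/5 - 0/1 = 1/5
  'b': [0/1 + 1/5*0/1, 0/1 + 1/5*1/5) = [0/1, 1/25) <- contains code 4/125
  'd': [0/1 + 1/5*1/5, 0/1 + 1/5*3/5) = [1/25, 3/25)
  'c': [0/1 + 1/5*3/5, 0/1 + 1/5*1/1) = [3/25, 1/5)
  emit 'b', narrow to [0/1, 1/25)
Step 3: interval [0/1, 1/25), width = 1/25 - 0/1 = 1/25
  'b': [0/1 + 1/25*0/1, 0/1 + 1/25*1/5) = [0/1, 1/125)
  'd': [0/1 + 1/25*1/5, 0/1 + 1/25*3/5) = [1/125, 3/125)
  'c': [0/1 + 1/25*3/5, 0/1 + 1/25*1/1) = [3/125, 1/25) <- contains code 4/125
  emit 'c', narrow to [3/125, 1/25)

Answer: symbol=b low=0/1 high=1/5
symbol=b low=0/1 high=1/25
symbol=c low=3/125 high=1/25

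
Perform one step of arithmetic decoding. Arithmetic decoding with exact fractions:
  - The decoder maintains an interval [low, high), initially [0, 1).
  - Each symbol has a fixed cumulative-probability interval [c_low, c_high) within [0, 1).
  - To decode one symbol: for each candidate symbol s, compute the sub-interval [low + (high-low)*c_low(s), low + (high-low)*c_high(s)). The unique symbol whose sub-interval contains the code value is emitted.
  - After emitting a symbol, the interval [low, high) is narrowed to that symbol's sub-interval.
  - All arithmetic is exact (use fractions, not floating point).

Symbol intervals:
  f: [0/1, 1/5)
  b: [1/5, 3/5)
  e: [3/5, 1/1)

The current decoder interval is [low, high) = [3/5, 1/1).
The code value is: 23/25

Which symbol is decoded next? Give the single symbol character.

Interval width = high − low = 1/1 − 3/5 = 2/5
Scaled code = (code − low) / width = (23/25 − 3/5) / 2/5 = 4/5
  f: [0/1, 1/5) 
  b: [1/5, 3/5) 
  e: [3/5, 1/1) ← scaled code falls here ✓

Answer: e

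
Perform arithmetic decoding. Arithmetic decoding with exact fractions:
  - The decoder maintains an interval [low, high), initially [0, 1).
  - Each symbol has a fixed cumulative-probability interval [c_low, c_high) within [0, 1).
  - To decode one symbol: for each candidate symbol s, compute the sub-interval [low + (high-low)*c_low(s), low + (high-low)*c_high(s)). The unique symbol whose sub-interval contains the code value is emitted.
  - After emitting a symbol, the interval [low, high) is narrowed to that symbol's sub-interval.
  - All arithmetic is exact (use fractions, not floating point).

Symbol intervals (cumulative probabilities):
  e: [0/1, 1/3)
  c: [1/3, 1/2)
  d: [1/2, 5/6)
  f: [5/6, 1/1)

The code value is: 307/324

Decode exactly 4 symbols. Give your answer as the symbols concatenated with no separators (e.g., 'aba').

Step 1: interval [0/1, 1/1), width = 1/1 - 0/1 = 1/1
  'e': [0/1 + 1/1*0/1, 0/1 + 1/1*1/3) = [0/1, 1/3)
  'c': [0/1 + 1/1*1/3, 0/1 + 1/1*1/2) = [1/3, 1/2)
  'd': [0/1 + 1/1*1/2, 0/1 + 1/1*5/6) = [1/2, 5/6)
  'f': [0/1 + 1/1*5/6, 0/1 + 1/1*1/1) = [5/6, 1/1) <- contains code 307/324
  emit 'f', narrow to [5/6, 1/1)
Step 2: interval [5/6, 1/1), width = 1/1 - 5/6 = 1/6
  'e': [5/6 + 1/6*0/1, 5/6 + 1/6*1/3) = [5/6, 8/9)
  'c': [5/6 + 1/6*1/3, 5/6 + 1/6*1/2) = [8/9, 11/12)
  'd': [5/6 + 1/6*1/2, 5/6 + 1/6*5/6) = [11/12, 35/36) <- contains code 307/324
  'f': [5/6 + 1/6*5/6, 5/6 + 1/6*1/1) = [35/36, 1/1)
  emit 'd', narrow to [11/12, 35/36)
Step 3: interval [11/12, 35/36), width = 35/36 - 11/12 = 1/18
  'e': [11/12 + 1/18*0/1, 11/12 + 1/18*1/3) = [11/12, 101/108)
  'c': [11/12 + 1/18*1/3, 11/12 + 1/18*1/2) = [101/108, 17/18)
  'd': [11/12 + 1/18*1/2, 11/12 + 1/18*5/6) = [17/18, 26/27) <- contains code 307/324
  'f': [11/12 + 1/18*5/6, 11/12 + 1/18*1/1) = [26/27, 35/36)
  emit 'd', narrow to [17/18, 26/27)
Step 4: interval [17/18, 26/27), width = 26/27 - 17/18 = 1/54
  'e': [17/18 + 1/54*0/1, 17/18 + 1/54*1/3) = [17/18, 77/81) <- contains code 307/324
  'c': [17/18 + 1/54*1/3, 17/18 + 1/54*1/2) = [77/81, 103/108)
  'd': [17/18 + 1/54*1/2, 17/18 + 1/54*5/6) = [103/108, 311/324)
  'f': [17/18 + 1/54*5/6, 17/18 + 1/54*1/1) = [311/324, 26/27)
  emit 'e', narrow to [17/18, 77/81)

Answer: fdde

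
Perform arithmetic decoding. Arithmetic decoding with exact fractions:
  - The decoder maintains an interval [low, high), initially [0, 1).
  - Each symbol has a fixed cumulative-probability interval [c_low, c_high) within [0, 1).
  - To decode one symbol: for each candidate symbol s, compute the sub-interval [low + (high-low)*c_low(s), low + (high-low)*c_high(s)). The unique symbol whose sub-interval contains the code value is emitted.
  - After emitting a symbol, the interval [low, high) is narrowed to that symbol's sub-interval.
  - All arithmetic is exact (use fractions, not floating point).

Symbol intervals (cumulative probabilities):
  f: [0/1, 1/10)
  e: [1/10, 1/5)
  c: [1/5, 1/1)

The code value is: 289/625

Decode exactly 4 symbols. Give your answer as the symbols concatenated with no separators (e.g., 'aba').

Answer: ccec

Derivation:
Step 1: interval [0/1, 1/1), width = 1/1 - 0/1 = 1/1
  'f': [0/1 + 1/1*0/1, 0/1 + 1/1*1/10) = [0/1, 1/10)
  'e': [0/1 + 1/1*1/10, 0/1 + 1/1*1/5) = [1/10, 1/5)
  'c': [0/1 + 1/1*1/5, 0/1 + 1/1*1/1) = [1/5, 1/1) <- contains code 289/625
  emit 'c', narrow to [1/5, 1/1)
Step 2: interval [1/5, 1/1), width = 1/1 - 1/5 = 4/5
  'f': [1/5 + 4/5*0/1, 1/5 + 4/5*1/10) = [1/5, 7/25)
  'e': [1/5 + 4/5*1/10, 1/5 + 4/5*1/5) = [7/25, 9/25)
  'c': [1/5 + 4/5*1/5, 1/5 + 4/5*1/1) = [9/25, 1/1) <- contains code 289/625
  emit 'c', narrow to [9/25, 1/1)
Step 3: interval [9/25, 1/1), width = 1/1 - 9/25 = 16/25
  'f': [9/25 + 16/25*0/1, 9/25 + 16/25*1/10) = [9/25, 53/125)
  'e': [9/25 + 16/25*1/10, 9/25 + 16/25*1/5) = [53/125, 61/125) <- contains code 289/625
  'c': [9/25 + 16/25*1/5, 9/25 + 16/25*1/1) = [61/125, 1/1)
  emit 'e', narrow to [53/125, 61/125)
Step 4: interval [53/125, 61/125), width = 61/125 - 53/125 = 8/125
  'f': [53/125 + 8/125*0/1, 53/125 + 8/125*1/10) = [53/125, 269/625)
  'e': [53/125 + 8/125*1/10, 53/125 + 8/125*1/5) = [269/625, 273/625)
  'c': [53/125 + 8/125*1/5, 53/125 + 8/125*1/1) = [273/625, 61/125) <- contains code 289/625
  emit 'c', narrow to [273/625, 61/125)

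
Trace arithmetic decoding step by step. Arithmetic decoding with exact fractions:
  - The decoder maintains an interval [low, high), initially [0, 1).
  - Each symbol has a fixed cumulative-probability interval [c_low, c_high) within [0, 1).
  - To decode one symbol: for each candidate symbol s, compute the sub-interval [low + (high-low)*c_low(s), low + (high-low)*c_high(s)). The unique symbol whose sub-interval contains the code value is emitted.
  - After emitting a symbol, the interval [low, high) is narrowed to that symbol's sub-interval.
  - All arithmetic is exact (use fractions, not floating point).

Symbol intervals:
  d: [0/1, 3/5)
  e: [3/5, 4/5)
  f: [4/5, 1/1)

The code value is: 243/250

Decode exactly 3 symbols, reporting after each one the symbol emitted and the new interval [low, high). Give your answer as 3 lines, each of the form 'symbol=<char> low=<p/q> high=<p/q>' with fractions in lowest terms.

Answer: symbol=f low=4/5 high=1/1
symbol=f low=24/25 high=1/1
symbol=d low=24/25 high=123/125

Derivation:
Step 1: interval [0/1, 1/1), width = 1/1 - 0/1 = 1/1
  'd': [0/1 + 1/1*0/1, 0/1 + 1/1*3/5) = [0/1, 3/5)
  'e': [0/1 + 1/1*3/5, 0/1 + 1/1*4/5) = [3/5, 4/5)
  'f': [0/1 + 1/1*4/5, 0/1 + 1/1*1/1) = [4/5, 1/1) <- contains code 243/250
  emit 'f', narrow to [4/5, 1/1)
Step 2: interval [4/5, 1/1), width = 1/1 - 4/5 = 1/5
  'd': [4/5 + 1/5*0/1, 4/5 + 1/5*3/5) = [4/5, 23/25)
  'e': [4/5 + 1/5*3/5, 4/5 + 1/5*4/5) = [23/25, 24/25)
  'f': [4/5 + 1/5*4/5, 4/5 + 1/5*1/1) = [24/25, 1/1) <- contains code 243/250
  emit 'f', narrow to [24/25, 1/1)
Step 3: interval [24/25, 1/1), width = 1/1 - 24/25 = 1/25
  'd': [24/25 + 1/25*0/1, 24/25 + 1/25*3/5) = [24/25, 123/125) <- contains code 243/250
  'e': [24/25 + 1/25*3/5, 24/25 + 1/25*4/5) = [123/125, 124/125)
  'f': [24/25 + 1/25*4/5, 24/25 + 1/25*1/1) = [124/125, 1/1)
  emit 'd', narrow to [24/25, 123/125)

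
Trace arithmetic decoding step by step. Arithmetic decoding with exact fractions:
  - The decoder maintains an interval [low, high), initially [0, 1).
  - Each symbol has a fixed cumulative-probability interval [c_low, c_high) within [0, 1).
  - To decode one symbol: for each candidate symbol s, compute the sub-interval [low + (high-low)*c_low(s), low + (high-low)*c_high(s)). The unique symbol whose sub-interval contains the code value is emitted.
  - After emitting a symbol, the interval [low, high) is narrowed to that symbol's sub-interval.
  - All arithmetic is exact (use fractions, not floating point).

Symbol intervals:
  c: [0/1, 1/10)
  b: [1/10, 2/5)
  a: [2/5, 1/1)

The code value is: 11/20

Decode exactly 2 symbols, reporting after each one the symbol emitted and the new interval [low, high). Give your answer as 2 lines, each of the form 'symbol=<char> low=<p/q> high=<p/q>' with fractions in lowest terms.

Step 1: interval [0/1, 1/1), width = 1/1 - 0/1 = 1/1
  'c': [0/1 + 1/1*0/1, 0/1 + 1/1*1/10) = [0/1, 1/10)
  'b': [0/1 + 1/1*1/10, 0/1 + 1/1*2/5) = [1/10, 2/5)
  'a': [0/1 + 1/1*2/5, 0/1 + 1/1*1/1) = [2/5, 1/1) <- contains code 11/20
  emit 'a', narrow to [2/5, 1/1)
Step 2: interval [2/5, 1/1), width = 1/1 - 2/5 = 3/5
  'c': [2/5 + 3/5*0/1, 2/5 + 3/5*1/10) = [2/5, 23/50)
  'b': [2/5 + 3/5*1/10, 2/5 + 3/5*2/5) = [23/50, 16/25) <- contains code 11/20
  'a': [2/5 + 3/5*2/5, 2/5 + 3/5*1/1) = [16/25, 1/1)
  emit 'b', narrow to [23/50, 16/25)

Answer: symbol=a low=2/5 high=1/1
symbol=b low=23/50 high=16/25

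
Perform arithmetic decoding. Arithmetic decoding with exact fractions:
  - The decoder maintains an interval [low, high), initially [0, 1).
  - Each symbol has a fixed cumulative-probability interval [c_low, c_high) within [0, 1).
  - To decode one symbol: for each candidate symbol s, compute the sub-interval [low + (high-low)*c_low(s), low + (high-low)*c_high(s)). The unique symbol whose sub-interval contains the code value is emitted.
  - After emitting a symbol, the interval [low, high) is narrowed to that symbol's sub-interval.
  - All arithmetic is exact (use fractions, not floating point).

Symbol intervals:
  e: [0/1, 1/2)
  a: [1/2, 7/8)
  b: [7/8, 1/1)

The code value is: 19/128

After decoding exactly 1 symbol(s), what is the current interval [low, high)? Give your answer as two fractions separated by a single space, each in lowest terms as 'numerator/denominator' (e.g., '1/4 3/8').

Answer: 0/1 1/2

Derivation:
Step 1: interval [0/1, 1/1), width = 1/1 - 0/1 = 1/1
  'e': [0/1 + 1/1*0/1, 0/1 + 1/1*1/2) = [0/1, 1/2) <- contains code 19/128
  'a': [0/1 + 1/1*1/2, 0/1 + 1/1*7/8) = [1/2, 7/8)
  'b': [0/1 + 1/1*7/8, 0/1 + 1/1*1/1) = [7/8, 1/1)
  emit 'e', narrow to [0/1, 1/2)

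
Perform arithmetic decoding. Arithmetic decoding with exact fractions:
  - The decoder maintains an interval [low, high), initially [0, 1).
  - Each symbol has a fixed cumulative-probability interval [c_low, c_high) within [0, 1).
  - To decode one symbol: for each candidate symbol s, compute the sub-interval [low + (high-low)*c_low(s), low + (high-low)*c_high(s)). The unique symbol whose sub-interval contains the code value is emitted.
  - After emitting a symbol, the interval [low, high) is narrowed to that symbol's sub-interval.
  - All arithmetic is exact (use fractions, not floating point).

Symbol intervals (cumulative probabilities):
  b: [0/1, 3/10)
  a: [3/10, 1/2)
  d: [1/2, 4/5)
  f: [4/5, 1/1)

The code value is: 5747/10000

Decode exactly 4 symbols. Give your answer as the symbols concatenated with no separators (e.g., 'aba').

Step 1: interval [0/1, 1/1), width = 1/1 - 0/1 = 1/1
  'b': [0/1 + 1/1*0/1, 0/1 + 1/1*3/10) = [0/1, 3/10)
  'a': [0/1 + 1/1*3/10, 0/1 + 1/1*1/2) = [3/10, 1/2)
  'd': [0/1 + 1/1*1/2, 0/1 + 1/1*4/5) = [1/2, 4/5) <- contains code 5747/10000
  'f': [0/1 + 1/1*4/5, 0/1 + 1/1*1/1) = [4/5, 1/1)
  emit 'd', narrow to [1/2, 4/5)
Step 2: interval [1/2, 4/5), width = 4/5 - 1/2 = 3/10
  'b': [1/2 + 3/10*0/1, 1/2 + 3/10*3/10) = [1/2, 59/100) <- contains code 5747/10000
  'a': [1/2 + 3/10*3/10, 1/2 + 3/10*1/2) = [59/100, 13/20)
  'd': [1/2 + 3/10*1/2, 1/2 + 3/10*4/5) = [13/20, 37/50)
  'f': [1/2 + 3/10*4/5, 1/2 + 3/10*1/1) = [37/50, 4/5)
  emit 'b', narrow to [1/2, 59/100)
Step 3: interval [1/2, 59/100), width = 59/100 - 1/2 = 9/100
  'b': [1/2 + 9/100*0/1, 1/2 + 9/100*3/10) = [1/2, 527/1000)
  'a': [1/2 + 9/100*3/10, 1/2 + 9/100*1/2) = [527/1000, 109/200)
  'd': [1/2 + 9/100*1/2, 1/2 + 9/100*4/5) = [109/200, 143/250)
  'f': [1/2 + 9/100*4/5, 1/2 + 9/100*1/1) = [143/250, 59/100) <- contains code 5747/10000
  emit 'f', narrow to [143/250, 59/100)
Step 4: interval [143/250, 59/100), width = 59/100 - 143/250 = 9/500
  'b': [143/250 + 9/500*0/1, 143/250 + 9/500*3/10) = [143/250, 2887/5000) <- contains code 5747/10000
  'a': [143/250 + 9/500*3/10, 143/250 + 9/500*1/2) = [2887/5000, 581/1000)
  'd': [143/250 + 9/500*1/2, 143/250 + 9/500*4/5) = [581/1000, 733/1250)
  'f': [143/250 + 9/500*4/5, 143/250 + 9/500*1/1) = [733/1250, 59/100)
  emit 'b', narrow to [143/250, 2887/5000)

Answer: dbfb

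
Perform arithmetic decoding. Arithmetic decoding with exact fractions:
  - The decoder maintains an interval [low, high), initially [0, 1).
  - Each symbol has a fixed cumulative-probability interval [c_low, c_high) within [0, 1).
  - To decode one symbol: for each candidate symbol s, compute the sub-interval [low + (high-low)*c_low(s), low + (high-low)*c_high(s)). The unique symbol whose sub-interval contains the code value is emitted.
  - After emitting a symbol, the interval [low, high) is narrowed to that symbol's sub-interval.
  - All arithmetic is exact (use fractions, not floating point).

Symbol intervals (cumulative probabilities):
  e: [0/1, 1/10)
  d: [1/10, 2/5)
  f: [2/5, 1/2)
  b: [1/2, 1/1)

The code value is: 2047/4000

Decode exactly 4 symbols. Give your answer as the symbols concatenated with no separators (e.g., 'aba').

Step 1: interval [0/1, 1/1), width = 1/1 - 0/1 = 1/1
  'e': [0/1 + 1/1*0/1, 0/1 + 1/1*1/10) = [0/1, 1/10)
  'd': [0/1 + 1/1*1/10, 0/1 + 1/1*2/5) = [1/10, 2/5)
  'f': [0/1 + 1/1*2/5, 0/1 + 1/1*1/2) = [2/5, 1/2)
  'b': [0/1 + 1/1*1/2, 0/1 + 1/1*1/1) = [1/2, 1/1) <- contains code 2047/4000
  emit 'b', narrow to [1/2, 1/1)
Step 2: interval [1/2, 1/1), width = 1/1 - 1/2 = 1/2
  'e': [1/2 + 1/2*0/1, 1/2 + 1/2*1/10) = [1/2, 11/20) <- contains code 2047/4000
  'd': [1/2 + 1/2*1/10, 1/2 + 1/2*2/5) = [11/20, 7/10)
  'f': [1/2 + 1/2*2/5, 1/2 + 1/2*1/2) = [7/10, 3/4)
  'b': [1/2 + 1/2*1/2, 1/2 + 1/2*1/1) = [3/4, 1/1)
  emit 'e', narrow to [1/2, 11/20)
Step 3: interval [1/2, 11/20), width = 11/20 - 1/2 = 1/20
  'e': [1/2 + 1/20*0/1, 1/2 + 1/20*1/10) = [1/2, 101/200)
  'd': [1/2 + 1/20*1/10, 1/2 + 1/20*2/5) = [101/200, 13/25) <- contains code 2047/4000
  'f': [1/2 + 1/20*2/5, 1/2 + 1/20*1/2) = [13/25, 21/40)
  'b': [1/2 + 1/20*1/2, 1/2 + 1/20*1/1) = [21/40, 11/20)
  emit 'd', narrow to [101/200, 13/25)
Step 4: interval [101/200, 13/25), width = 13/25 - 101/200 = 3/200
  'e': [101/200 + 3/200*0/1, 101/200 + 3/200*1/10) = [101/200, 1013/2000)
  'd': [101/200 + 3/200*1/10, 101/200 + 3/200*2/5) = [1013/2000, 511/1000)
  'f': [101/200 + 3/200*2/5, 101/200 + 3/200*1/2) = [511/1000, 41/80) <- contains code 2047/4000
  'b': [101/200 + 3/200*1/2, 101/200 + 3/200*1/1) = [41/80, 13/25)
  emit 'f', narrow to [511/1000, 41/80)

Answer: bedf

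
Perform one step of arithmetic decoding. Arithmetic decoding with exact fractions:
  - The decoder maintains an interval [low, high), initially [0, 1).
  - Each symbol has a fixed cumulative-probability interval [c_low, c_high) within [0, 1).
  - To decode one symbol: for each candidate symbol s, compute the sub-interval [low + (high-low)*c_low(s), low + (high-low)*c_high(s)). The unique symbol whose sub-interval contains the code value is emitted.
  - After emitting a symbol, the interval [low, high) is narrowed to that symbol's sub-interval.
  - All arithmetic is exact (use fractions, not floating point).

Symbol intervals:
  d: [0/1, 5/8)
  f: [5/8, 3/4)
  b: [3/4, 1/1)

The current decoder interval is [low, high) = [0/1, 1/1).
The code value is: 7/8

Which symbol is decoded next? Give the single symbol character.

Answer: b

Derivation:
Interval width = high − low = 1/1 − 0/1 = 1/1
Scaled code = (code − low) / width = (7/8 − 0/1) / 1/1 = 7/8
  d: [0/1, 5/8) 
  f: [5/8, 3/4) 
  b: [3/4, 1/1) ← scaled code falls here ✓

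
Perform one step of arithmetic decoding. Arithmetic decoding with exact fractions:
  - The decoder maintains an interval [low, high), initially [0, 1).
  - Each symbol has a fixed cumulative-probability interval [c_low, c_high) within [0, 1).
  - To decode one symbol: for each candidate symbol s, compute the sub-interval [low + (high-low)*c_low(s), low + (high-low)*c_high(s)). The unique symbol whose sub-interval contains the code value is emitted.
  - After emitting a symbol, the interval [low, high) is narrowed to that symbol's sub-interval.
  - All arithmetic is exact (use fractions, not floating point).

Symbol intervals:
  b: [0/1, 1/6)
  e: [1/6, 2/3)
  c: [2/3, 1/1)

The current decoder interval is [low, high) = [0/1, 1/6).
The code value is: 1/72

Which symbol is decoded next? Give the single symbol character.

Answer: b

Derivation:
Interval width = high − low = 1/6 − 0/1 = 1/6
Scaled code = (code − low) / width = (1/72 − 0/1) / 1/6 = 1/12
  b: [0/1, 1/6) ← scaled code falls here ✓
  e: [1/6, 2/3) 
  c: [2/3, 1/1) 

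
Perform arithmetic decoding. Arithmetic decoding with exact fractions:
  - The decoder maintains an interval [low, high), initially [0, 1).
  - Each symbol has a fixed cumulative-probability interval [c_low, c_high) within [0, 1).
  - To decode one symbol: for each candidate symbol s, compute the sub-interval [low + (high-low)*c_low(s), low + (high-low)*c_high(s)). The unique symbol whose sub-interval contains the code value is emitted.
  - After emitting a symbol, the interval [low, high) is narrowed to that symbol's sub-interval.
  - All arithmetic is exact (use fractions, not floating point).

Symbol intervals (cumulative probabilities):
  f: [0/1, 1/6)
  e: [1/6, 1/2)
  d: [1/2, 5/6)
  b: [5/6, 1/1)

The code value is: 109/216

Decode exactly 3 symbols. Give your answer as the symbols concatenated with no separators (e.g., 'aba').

Step 1: interval [0/1, 1/1), width = 1/1 - 0/1 = 1/1
  'f': [0/1 + 1/1*0/1, 0/1 + 1/1*1/6) = [0/1, 1/6)
  'e': [0/1 + 1/1*1/6, 0/1 + 1/1*1/2) = [1/6, 1/2)
  'd': [0/1 + 1/1*1/2, 0/1 + 1/1*5/6) = [1/2, 5/6) <- contains code 109/216
  'b': [0/1 + 1/1*5/6, 0/1 + 1/1*1/1) = [5/6, 1/1)
  emit 'd', narrow to [1/2, 5/6)
Step 2: interval [1/2, 5/6), width = 5/6 - 1/2 = 1/3
  'f': [1/2 + 1/3*0/1, 1/2 + 1/3*1/6) = [1/2, 5/9) <- contains code 109/216
  'e': [1/2 + 1/3*1/6, 1/2 + 1/3*1/2) = [5/9, 2/3)
  'd': [1/2 + 1/3*1/2, 1/2 + 1/3*5/6) = [2/3, 7/9)
  'b': [1/2 + 1/3*5/6, 1/2 + 1/3*1/1) = [7/9, 5/6)
  emit 'f', narrow to [1/2, 5/9)
Step 3: interval [1/2, 5/9), width = 5/9 - 1/2 = 1/18
  'f': [1/2 + 1/18*0/1, 1/2 + 1/18*1/6) = [1/2, 55/108) <- contains code 109/216
  'e': [1/2 + 1/18*1/6, 1/2 + 1/18*1/2) = [55/108, 19/36)
  'd': [1/2 + 1/18*1/2, 1/2 + 1/18*5/6) = [19/36, 59/108)
  'b': [1/2 + 1/18*5/6, 1/2 + 1/18*1/1) = [59/108, 5/9)
  emit 'f', narrow to [1/2, 55/108)

Answer: dff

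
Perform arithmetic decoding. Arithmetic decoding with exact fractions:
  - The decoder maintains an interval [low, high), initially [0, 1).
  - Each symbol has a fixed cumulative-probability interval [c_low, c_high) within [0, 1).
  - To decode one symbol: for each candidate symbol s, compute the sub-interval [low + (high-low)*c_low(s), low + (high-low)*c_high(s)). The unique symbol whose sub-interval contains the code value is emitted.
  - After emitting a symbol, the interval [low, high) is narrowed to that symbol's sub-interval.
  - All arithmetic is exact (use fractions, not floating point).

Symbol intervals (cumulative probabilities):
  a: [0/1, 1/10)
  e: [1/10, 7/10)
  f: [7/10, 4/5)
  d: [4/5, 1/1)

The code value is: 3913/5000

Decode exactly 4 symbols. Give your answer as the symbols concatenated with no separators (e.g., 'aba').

Answer: fdea

Derivation:
Step 1: interval [0/1, 1/1), width = 1/1 - 0/1 = 1/1
  'a': [0/1 + 1/1*0/1, 0/1 + 1/1*1/10) = [0/1, 1/10)
  'e': [0/1 + 1/1*1/10, 0/1 + 1/1*7/10) = [1/10, 7/10)
  'f': [0/1 + 1/1*7/10, 0/1 + 1/1*4/5) = [7/10, 4/5) <- contains code 3913/5000
  'd': [0/1 + 1/1*4/5, 0/1 + 1/1*1/1) = [4/5, 1/1)
  emit 'f', narrow to [7/10, 4/5)
Step 2: interval [7/10, 4/5), width = 4/5 - 7/10 = 1/10
  'a': [7/10 + 1/10*0/1, 7/10 + 1/10*1/10) = [7/10, 71/100)
  'e': [7/10 + 1/10*1/10, 7/10 + 1/10*7/10) = [71/100, 77/100)
  'f': [7/10 + 1/10*7/10, 7/10 + 1/10*4/5) = [77/100, 39/50)
  'd': [7/10 + 1/10*4/5, 7/10 + 1/10*1/1) = [39/50, 4/5) <- contains code 3913/5000
  emit 'd', narrow to [39/50, 4/5)
Step 3: interval [39/50, 4/5), width = 4/5 - 39/50 = 1/50
  'a': [39/50 + 1/50*0/1, 39/50 + 1/50*1/10) = [39/50, 391/500)
  'e': [39/50 + 1/50*1/10, 39/50 + 1/50*7/10) = [391/500, 397/500) <- contains code 3913/5000
  'f': [39/50 + 1/50*7/10, 39/50 + 1/50*4/5) = [397/500, 199/250)
  'd': [39/50 + 1/50*4/5, 39/50 + 1/50*1/1) = [199/250, 4/5)
  emit 'e', narrow to [391/500, 397/500)
Step 4: interval [391/500, 397/500), width = 397/500 - 391/500 = 3/250
  'a': [391/500 + 3/250*0/1, 391/500 + 3/250*1/10) = [391/500, 979/1250) <- contains code 3913/5000
  'e': [391/500 + 3/250*1/10, 391/500 + 3/250*7/10) = [979/1250, 494/625)
  'f': [391/500 + 3/250*7/10, 391/500 + 3/250*4/5) = [494/625, 1979/2500)
  'd': [391/500 + 3/250*4/5, 391/500 + 3/250*1/1) = [1979/2500, 397/500)
  emit 'a', narrow to [391/500, 979/1250)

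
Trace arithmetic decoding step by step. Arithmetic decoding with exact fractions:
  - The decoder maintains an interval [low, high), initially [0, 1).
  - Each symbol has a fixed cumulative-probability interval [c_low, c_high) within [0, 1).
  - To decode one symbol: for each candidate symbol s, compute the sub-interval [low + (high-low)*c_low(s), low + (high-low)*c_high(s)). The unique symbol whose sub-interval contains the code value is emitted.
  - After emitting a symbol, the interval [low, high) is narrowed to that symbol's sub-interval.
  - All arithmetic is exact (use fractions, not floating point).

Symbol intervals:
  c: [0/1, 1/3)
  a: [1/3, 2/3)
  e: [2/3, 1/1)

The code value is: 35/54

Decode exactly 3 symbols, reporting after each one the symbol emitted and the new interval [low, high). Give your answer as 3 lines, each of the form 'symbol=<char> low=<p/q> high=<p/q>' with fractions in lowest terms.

Step 1: interval [0/1, 1/1), width = 1/1 - 0/1 = 1/1
  'c': [0/1 + 1/1*0/1, 0/1 + 1/1*1/3) = [0/1, 1/3)
  'a': [0/1 + 1/1*1/3, 0/1 + 1/1*2/3) = [1/3, 2/3) <- contains code 35/54
  'e': [0/1 + 1/1*2/3, 0/1 + 1/1*1/1) = [2/3, 1/1)
  emit 'a', narrow to [1/3, 2/3)
Step 2: interval [1/3, 2/3), width = 2/3 - 1/3 = 1/3
  'c': [1/3 + 1/3*0/1, 1/3 + 1/3*1/3) = [1/3, 4/9)
  'a': [1/3 + 1/3*1/3, 1/3 + 1/3*2/3) = [4/9, 5/9)
  'e': [1/3 + 1/3*2/3, 1/3 + 1/3*1/1) = [5/9, 2/3) <- contains code 35/54
  emit 'e', narrow to [5/9, 2/3)
Step 3: interval [5/9, 2/3), width = 2/3 - 5/9 = 1/9
  'c': [5/9 + 1/9*0/1, 5/9 + 1/9*1/3) = [5/9, 16/27)
  'a': [5/9 + 1/9*1/3, 5/9 + 1/9*2/3) = [16/27, 17/27)
  'e': [5/9 + 1/9*2/3, 5/9 + 1/9*1/1) = [17/27, 2/3) <- contains code 35/54
  emit 'e', narrow to [17/27, 2/3)

Answer: symbol=a low=1/3 high=2/3
symbol=e low=5/9 high=2/3
symbol=e low=17/27 high=2/3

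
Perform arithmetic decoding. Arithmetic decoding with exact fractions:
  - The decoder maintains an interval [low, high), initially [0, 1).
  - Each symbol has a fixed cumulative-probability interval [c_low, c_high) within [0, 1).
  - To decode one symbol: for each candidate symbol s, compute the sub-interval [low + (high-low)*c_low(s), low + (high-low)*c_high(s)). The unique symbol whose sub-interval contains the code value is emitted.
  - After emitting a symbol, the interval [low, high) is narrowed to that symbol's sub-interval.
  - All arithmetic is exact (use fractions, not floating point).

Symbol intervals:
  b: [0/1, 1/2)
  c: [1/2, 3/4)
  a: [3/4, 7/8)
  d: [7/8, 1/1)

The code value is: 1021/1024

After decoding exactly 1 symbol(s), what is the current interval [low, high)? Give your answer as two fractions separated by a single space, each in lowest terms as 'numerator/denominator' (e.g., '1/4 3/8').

Step 1: interval [0/1, 1/1), width = 1/1 - 0/1 = 1/1
  'b': [0/1 + 1/1*0/1, 0/1 + 1/1*1/2) = [0/1, 1/2)
  'c': [0/1 + 1/1*1/2, 0/1 + 1/1*3/4) = [1/2, 3/4)
  'a': [0/1 + 1/1*3/4, 0/1 + 1/1*7/8) = [3/4, 7/8)
  'd': [0/1 + 1/1*7/8, 0/1 + 1/1*1/1) = [7/8, 1/1) <- contains code 1021/1024
  emit 'd', narrow to [7/8, 1/1)

Answer: 7/8 1/1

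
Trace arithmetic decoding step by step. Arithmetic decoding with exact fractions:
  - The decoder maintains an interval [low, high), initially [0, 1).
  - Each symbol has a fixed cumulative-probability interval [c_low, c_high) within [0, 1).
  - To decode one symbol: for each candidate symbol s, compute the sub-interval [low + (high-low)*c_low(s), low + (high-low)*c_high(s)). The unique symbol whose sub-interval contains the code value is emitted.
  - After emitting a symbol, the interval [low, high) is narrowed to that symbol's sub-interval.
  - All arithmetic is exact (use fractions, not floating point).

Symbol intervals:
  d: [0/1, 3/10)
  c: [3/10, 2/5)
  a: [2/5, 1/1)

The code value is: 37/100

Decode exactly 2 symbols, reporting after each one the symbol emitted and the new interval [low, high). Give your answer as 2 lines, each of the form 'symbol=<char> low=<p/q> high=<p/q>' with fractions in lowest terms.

Answer: symbol=c low=3/10 high=2/5
symbol=a low=17/50 high=2/5

Derivation:
Step 1: interval [0/1, 1/1), width = 1/1 - 0/1 = 1/1
  'd': [0/1 + 1/1*0/1, 0/1 + 1/1*3/10) = [0/1, 3/10)
  'c': [0/1 + 1/1*3/10, 0/1 + 1/1*2/5) = [3/10, 2/5) <- contains code 37/100
  'a': [0/1 + 1/1*2/5, 0/1 + 1/1*1/1) = [2/5, 1/1)
  emit 'c', narrow to [3/10, 2/5)
Step 2: interval [3/10, 2/5), width = 2/5 - 3/10 = 1/10
  'd': [3/10 + 1/10*0/1, 3/10 + 1/10*3/10) = [3/10, 33/100)
  'c': [3/10 + 1/10*3/10, 3/10 + 1/10*2/5) = [33/100, 17/50)
  'a': [3/10 + 1/10*2/5, 3/10 + 1/10*1/1) = [17/50, 2/5) <- contains code 37/100
  emit 'a', narrow to [17/50, 2/5)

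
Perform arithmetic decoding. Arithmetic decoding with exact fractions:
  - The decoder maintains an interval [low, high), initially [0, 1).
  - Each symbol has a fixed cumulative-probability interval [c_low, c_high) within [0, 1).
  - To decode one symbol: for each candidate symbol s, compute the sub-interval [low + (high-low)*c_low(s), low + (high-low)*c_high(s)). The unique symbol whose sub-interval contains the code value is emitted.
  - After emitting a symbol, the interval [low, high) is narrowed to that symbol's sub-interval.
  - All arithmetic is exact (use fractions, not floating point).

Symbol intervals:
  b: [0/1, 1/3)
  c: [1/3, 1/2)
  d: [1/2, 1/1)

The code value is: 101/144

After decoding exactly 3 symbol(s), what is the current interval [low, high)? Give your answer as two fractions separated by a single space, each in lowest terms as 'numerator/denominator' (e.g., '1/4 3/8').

Step 1: interval [0/1, 1/1), width = 1/1 - 0/1 = 1/1
  'b': [0/1 + 1/1*0/1, 0/1 + 1/1*1/3) = [0/1, 1/3)
  'c': [0/1 + 1/1*1/3, 0/1 + 1/1*1/2) = [1/3, 1/2)
  'd': [0/1 + 1/1*1/2, 0/1 + 1/1*1/1) = [1/2, 1/1) <- contains code 101/144
  emit 'd', narrow to [1/2, 1/1)
Step 2: interval [1/2, 1/1), width = 1/1 - 1/2 = 1/2
  'b': [1/2 + 1/2*0/1, 1/2 + 1/2*1/3) = [1/2, 2/3)
  'c': [1/2 + 1/2*1/3, 1/2 + 1/2*1/2) = [2/3, 3/4) <- contains code 101/144
  'd': [1/2 + 1/2*1/2, 1/2 + 1/2*1/1) = [3/4, 1/1)
  emit 'c', narrow to [2/3, 3/4)
Step 3: interval [2/3, 3/4), width = 3/4 - 2/3 = 1/12
  'b': [2/3 + 1/12*0/1, 2/3 + 1/12*1/3) = [2/3, 25/36)
  'c': [2/3 + 1/12*1/3, 2/3 + 1/12*1/2) = [25/36, 17/24) <- contains code 101/144
  'd': [2/3 + 1/12*1/2, 2/3 + 1/12*1/1) = [17/24, 3/4)
  emit 'c', narrow to [25/36, 17/24)

Answer: 25/36 17/24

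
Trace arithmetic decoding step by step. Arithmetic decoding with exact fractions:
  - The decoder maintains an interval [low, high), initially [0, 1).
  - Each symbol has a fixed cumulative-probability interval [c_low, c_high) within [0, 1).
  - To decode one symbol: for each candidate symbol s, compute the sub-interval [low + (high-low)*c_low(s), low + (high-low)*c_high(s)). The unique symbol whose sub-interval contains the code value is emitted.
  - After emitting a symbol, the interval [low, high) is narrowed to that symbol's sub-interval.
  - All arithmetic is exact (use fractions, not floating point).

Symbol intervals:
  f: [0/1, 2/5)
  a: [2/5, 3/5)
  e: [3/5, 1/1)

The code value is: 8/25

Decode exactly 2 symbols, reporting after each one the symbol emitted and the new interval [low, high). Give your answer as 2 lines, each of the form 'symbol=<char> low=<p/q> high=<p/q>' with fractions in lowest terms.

Answer: symbol=f low=0/1 high=2/5
symbol=e low=6/25 high=2/5

Derivation:
Step 1: interval [0/1, 1/1), width = 1/1 - 0/1 = 1/1
  'f': [0/1 + 1/1*0/1, 0/1 + 1/1*2/5) = [0/1, 2/5) <- contains code 8/25
  'a': [0/1 + 1/1*2/5, 0/1 + 1/1*3/5) = [2/5, 3/5)
  'e': [0/1 + 1/1*3/5, 0/1 + 1/1*1/1) = [3/5, 1/1)
  emit 'f', narrow to [0/1, 2/5)
Step 2: interval [0/1, 2/5), width = 2/5 - 0/1 = 2/5
  'f': [0/1 + 2/5*0/1, 0/1 + 2/5*2/5) = [0/1, 4/25)
  'a': [0/1 + 2/5*2/5, 0/1 + 2/5*3/5) = [4/25, 6/25)
  'e': [0/1 + 2/5*3/5, 0/1 + 2/5*1/1) = [6/25, 2/5) <- contains code 8/25
  emit 'e', narrow to [6/25, 2/5)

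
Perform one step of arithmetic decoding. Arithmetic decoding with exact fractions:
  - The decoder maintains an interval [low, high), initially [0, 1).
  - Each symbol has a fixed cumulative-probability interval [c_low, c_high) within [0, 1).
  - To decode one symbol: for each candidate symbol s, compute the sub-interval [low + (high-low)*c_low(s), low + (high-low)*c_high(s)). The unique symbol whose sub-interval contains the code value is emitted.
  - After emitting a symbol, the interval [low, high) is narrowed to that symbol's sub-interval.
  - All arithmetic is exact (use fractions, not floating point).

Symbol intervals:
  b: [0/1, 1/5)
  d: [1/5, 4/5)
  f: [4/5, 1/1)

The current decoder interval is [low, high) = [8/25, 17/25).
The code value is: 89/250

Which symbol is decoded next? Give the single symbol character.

Interval width = high − low = 17/25 − 8/25 = 9/25
Scaled code = (code − low) / width = (89/250 − 8/25) / 9/25 = 1/10
  b: [0/1, 1/5) ← scaled code falls here ✓
  d: [1/5, 4/5) 
  f: [4/5, 1/1) 

Answer: b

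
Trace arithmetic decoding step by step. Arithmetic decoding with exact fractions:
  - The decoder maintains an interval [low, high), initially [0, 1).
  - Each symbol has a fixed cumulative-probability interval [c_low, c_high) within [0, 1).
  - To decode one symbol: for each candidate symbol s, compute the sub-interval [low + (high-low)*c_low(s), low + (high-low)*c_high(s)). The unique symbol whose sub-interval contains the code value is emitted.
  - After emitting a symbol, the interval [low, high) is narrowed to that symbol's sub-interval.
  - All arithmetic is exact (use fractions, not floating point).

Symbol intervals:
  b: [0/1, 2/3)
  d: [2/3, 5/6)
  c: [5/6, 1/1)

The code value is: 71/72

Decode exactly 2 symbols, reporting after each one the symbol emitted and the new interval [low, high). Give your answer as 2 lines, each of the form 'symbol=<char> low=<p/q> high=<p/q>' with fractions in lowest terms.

Answer: symbol=c low=5/6 high=1/1
symbol=c low=35/36 high=1/1

Derivation:
Step 1: interval [0/1, 1/1), width = 1/1 - 0/1 = 1/1
  'b': [0/1 + 1/1*0/1, 0/1 + 1/1*2/3) = [0/1, 2/3)
  'd': [0/1 + 1/1*2/3, 0/1 + 1/1*5/6) = [2/3, 5/6)
  'c': [0/1 + 1/1*5/6, 0/1 + 1/1*1/1) = [5/6, 1/1) <- contains code 71/72
  emit 'c', narrow to [5/6, 1/1)
Step 2: interval [5/6, 1/1), width = 1/1 - 5/6 = 1/6
  'b': [5/6 + 1/6*0/1, 5/6 + 1/6*2/3) = [5/6, 17/18)
  'd': [5/6 + 1/6*2/3, 5/6 + 1/6*5/6) = [17/18, 35/36)
  'c': [5/6 + 1/6*5/6, 5/6 + 1/6*1/1) = [35/36, 1/1) <- contains code 71/72
  emit 'c', narrow to [35/36, 1/1)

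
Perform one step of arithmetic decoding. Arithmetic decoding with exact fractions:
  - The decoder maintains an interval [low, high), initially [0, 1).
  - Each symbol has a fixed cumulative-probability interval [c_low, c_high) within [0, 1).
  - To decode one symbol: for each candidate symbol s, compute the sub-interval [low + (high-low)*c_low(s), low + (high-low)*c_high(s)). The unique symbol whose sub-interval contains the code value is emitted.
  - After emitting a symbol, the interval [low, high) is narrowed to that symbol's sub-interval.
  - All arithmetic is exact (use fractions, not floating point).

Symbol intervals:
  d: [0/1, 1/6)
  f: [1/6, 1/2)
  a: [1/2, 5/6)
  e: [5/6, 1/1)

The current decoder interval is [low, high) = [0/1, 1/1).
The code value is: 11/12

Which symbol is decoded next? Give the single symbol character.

Interval width = high − low = 1/1 − 0/1 = 1/1
Scaled code = (code − low) / width = (11/12 − 0/1) / 1/1 = 11/12
  d: [0/1, 1/6) 
  f: [1/6, 1/2) 
  a: [1/2, 5/6) 
  e: [5/6, 1/1) ← scaled code falls here ✓

Answer: e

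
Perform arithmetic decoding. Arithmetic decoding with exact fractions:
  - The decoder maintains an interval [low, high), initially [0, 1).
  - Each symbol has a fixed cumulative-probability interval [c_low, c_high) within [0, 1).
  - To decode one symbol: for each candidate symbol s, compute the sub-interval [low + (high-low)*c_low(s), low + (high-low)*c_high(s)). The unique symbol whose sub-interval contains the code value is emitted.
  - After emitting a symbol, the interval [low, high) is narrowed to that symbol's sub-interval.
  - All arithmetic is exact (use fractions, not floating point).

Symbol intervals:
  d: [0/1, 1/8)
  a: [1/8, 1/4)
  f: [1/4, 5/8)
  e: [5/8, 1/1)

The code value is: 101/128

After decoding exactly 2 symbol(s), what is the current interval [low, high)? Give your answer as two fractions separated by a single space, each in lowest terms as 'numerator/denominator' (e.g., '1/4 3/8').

Answer: 23/32 55/64

Derivation:
Step 1: interval [0/1, 1/1), width = 1/1 - 0/1 = 1/1
  'd': [0/1 + 1/1*0/1, 0/1 + 1/1*1/8) = [0/1, 1/8)
  'a': [0/1 + 1/1*1/8, 0/1 + 1/1*1/4) = [1/8, 1/4)
  'f': [0/1 + 1/1*1/4, 0/1 + 1/1*5/8) = [1/4, 5/8)
  'e': [0/1 + 1/1*5/8, 0/1 + 1/1*1/1) = [5/8, 1/1) <- contains code 101/128
  emit 'e', narrow to [5/8, 1/1)
Step 2: interval [5/8, 1/1), width = 1/1 - 5/8 = 3/8
  'd': [5/8 + 3/8*0/1, 5/8 + 3/8*1/8) = [5/8, 43/64)
  'a': [5/8 + 3/8*1/8, 5/8 + 3/8*1/4) = [43/64, 23/32)
  'f': [5/8 + 3/8*1/4, 5/8 + 3/8*5/8) = [23/32, 55/64) <- contains code 101/128
  'e': [5/8 + 3/8*5/8, 5/8 + 3/8*1/1) = [55/64, 1/1)
  emit 'f', narrow to [23/32, 55/64)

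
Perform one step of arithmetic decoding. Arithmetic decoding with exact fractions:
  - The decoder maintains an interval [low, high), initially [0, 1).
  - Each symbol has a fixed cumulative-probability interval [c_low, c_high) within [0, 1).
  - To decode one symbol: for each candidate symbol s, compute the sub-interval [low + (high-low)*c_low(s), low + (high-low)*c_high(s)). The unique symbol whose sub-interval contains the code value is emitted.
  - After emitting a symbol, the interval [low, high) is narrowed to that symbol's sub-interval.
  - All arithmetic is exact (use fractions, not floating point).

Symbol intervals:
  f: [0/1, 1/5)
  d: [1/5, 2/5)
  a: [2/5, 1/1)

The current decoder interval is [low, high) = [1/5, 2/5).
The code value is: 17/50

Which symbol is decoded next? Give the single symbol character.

Interval width = high − low = 2/5 − 1/5 = 1/5
Scaled code = (code − low) / width = (17/50 − 1/5) / 1/5 = 7/10
  f: [0/1, 1/5) 
  d: [1/5, 2/5) 
  a: [2/5, 1/1) ← scaled code falls here ✓

Answer: a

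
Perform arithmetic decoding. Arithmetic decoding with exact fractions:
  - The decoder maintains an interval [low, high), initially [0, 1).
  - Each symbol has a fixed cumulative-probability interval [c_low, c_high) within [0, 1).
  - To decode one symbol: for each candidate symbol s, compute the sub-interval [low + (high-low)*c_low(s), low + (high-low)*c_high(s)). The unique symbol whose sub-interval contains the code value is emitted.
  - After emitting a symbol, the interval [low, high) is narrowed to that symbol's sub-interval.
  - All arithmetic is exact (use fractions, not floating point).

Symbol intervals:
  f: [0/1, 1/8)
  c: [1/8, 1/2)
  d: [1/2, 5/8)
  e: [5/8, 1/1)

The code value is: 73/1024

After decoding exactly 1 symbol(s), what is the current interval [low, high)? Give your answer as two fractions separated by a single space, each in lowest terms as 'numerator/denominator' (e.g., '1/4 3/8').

Answer: 0/1 1/8

Derivation:
Step 1: interval [0/1, 1/1), width = 1/1 - 0/1 = 1/1
  'f': [0/1 + 1/1*0/1, 0/1 + 1/1*1/8) = [0/1, 1/8) <- contains code 73/1024
  'c': [0/1 + 1/1*1/8, 0/1 + 1/1*1/2) = [1/8, 1/2)
  'd': [0/1 + 1/1*1/2, 0/1 + 1/1*5/8) = [1/2, 5/8)
  'e': [0/1 + 1/1*5/8, 0/1 + 1/1*1/1) = [5/8, 1/1)
  emit 'f', narrow to [0/1, 1/8)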